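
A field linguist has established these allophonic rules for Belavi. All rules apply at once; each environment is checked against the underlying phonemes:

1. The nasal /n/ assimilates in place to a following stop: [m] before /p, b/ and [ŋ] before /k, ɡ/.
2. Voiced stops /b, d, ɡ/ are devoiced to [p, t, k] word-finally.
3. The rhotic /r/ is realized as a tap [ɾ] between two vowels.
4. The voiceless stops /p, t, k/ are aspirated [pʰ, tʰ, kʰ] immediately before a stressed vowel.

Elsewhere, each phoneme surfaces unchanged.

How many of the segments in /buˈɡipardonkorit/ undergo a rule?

2

Segments that undergo a rule: /n/ → [ŋ] (rule 1); /r/ → [ɾ] (rule 3).
All other segments surface unchanged.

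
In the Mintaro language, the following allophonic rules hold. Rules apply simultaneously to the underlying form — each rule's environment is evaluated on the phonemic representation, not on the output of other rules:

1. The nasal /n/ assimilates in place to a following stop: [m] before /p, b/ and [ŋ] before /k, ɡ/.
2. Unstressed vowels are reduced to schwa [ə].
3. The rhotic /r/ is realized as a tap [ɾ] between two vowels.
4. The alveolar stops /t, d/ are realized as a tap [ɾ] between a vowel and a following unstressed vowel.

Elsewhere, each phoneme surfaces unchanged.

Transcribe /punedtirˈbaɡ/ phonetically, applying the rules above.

/p/ stays [p].
/u/ meets the environment for rule 2 (in an unstressed syllable) → [ə].
/n/ (between /u/ and /e/): rule 1 targets it, but not before a labial or velar stop → unchanged [n].
/e/ (between /n/ and /d/) occurs in an unstressed syllable → [ə] by rule 2.
/d/ (between /e/ and /t/): rule 4 targets it, but not between a vowel and a following unstressed vowel → unchanged [d].
/t/ (between /d/ and /i/): rule 4 targets it, but not between a vowel and a following unstressed vowel → unchanged [t].
Rule 2 applies to /i/ (between /t/ and /r/: in an unstressed syllable) → [ə].
/r/ (between /i/ and /b/) fails the environment for rule 3, so it stays [r].
/b/ stays [b].
/a/ (between /b/ and /ɡ/) fails the environment for rule 2, so it stays [a].
/ɡ/ (word-final): no rule targets it → [ɡ].

[pənədtərˈbaɡ]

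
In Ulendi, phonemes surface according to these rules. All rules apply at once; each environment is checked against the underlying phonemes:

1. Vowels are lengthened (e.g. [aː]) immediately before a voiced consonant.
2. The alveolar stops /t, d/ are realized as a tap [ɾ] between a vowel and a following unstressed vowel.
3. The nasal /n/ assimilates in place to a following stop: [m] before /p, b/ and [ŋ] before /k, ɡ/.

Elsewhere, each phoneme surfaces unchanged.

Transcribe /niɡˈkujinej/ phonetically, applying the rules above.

[niːɡˈkuːjiːneːj]

/n/ (word-initial) is in the target of rule 3 but the environment (before a labial or velar stop) is not met → [n].
/i/ — between /n/ and /ɡ/, before a voiced consonant — surfaces as [iː] (rule 1).
/ɡ/ — not in any rule's target class → [ɡ].
/k/ stays [k].
/u/ — between /k/ and /j/, before a voiced consonant — surfaces as [uː] (rule 1).
/j/ (between /u/ and /i/) is unaffected → [j].
/i/ (between /j/ and /n/) occurs before a voiced consonant → [iː] by rule 1.
/n/ (between /i/ and /e/) is in the target of rule 3 but the environment (before a labial or velar stop) is not met → [n].
/e/ — between /n/ and /j/, before a voiced consonant — surfaces as [eː] (rule 1).
/j/ stays [j].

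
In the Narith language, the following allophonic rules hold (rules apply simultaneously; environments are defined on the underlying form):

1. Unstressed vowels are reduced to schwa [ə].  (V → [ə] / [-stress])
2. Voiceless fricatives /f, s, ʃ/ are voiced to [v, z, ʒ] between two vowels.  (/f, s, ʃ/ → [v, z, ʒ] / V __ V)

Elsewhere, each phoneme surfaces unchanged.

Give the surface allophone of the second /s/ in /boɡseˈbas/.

[s]

/s/ (word-final) is in the target of rule 2 but the environment (between two vowels) is not met → [s].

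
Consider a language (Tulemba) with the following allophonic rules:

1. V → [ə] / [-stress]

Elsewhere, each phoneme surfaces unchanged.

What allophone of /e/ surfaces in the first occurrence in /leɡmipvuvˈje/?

/e/ (between /l/ and /ɡ/) occurs in an unstressed syllable → [ə] by rule 1.

[ə]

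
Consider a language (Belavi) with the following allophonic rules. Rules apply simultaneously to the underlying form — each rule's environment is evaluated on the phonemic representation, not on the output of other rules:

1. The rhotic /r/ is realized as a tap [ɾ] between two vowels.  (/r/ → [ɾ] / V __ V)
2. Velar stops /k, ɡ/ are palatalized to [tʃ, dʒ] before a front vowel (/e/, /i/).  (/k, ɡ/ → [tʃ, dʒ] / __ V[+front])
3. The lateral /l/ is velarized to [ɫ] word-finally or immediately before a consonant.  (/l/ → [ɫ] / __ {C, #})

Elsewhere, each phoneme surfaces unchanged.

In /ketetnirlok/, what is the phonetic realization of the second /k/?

/k/ (word-final) is in the target of rule 2 but the environment (before a front vowel) is not met → [k].

[k]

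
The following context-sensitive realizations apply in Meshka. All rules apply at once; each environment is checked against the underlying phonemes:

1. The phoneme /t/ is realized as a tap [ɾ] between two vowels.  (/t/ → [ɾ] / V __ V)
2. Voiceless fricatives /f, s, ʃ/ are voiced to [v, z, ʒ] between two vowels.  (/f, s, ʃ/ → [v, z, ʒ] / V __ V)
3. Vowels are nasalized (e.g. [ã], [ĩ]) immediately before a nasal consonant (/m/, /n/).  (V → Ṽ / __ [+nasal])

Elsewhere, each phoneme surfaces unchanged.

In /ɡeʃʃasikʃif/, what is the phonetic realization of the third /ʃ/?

/ʃ/ (between /k/ and /i/): rule 2 targets it, but not between two vowels → unchanged [ʃ].

[ʃ]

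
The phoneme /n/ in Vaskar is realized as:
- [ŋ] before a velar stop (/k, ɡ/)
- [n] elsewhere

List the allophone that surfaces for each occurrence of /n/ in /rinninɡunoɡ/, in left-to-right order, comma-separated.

Occurrence 1 (position 3): no conditioning environment matches → elsewhere allophone [n].
Occurrence 2 (position 4): no conditioning environment matches → elsewhere allophone [n].
Occurrence 3 (position 6): before a velar stop → [ŋ].
Occurrence 4 (position 9): no conditioning environment matches → elsewhere allophone [n].

[n], [n], [ŋ], [n]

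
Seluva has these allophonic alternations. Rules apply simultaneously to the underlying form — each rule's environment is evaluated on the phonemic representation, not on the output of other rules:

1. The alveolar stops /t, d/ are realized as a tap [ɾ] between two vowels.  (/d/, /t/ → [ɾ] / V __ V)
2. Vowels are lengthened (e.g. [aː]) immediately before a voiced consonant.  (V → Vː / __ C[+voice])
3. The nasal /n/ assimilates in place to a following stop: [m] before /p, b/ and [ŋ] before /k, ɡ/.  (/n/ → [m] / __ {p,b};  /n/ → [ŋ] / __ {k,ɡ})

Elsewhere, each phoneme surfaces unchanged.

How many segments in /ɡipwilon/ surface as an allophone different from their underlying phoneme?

Segments that undergo a rule: /i/ → [iː] (rule 2); /o/ → [oː] (rule 2).
All other segments surface unchanged.

2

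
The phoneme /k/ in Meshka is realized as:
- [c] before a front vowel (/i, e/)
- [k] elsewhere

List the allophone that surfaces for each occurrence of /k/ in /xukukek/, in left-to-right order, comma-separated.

[k], [c], [k]

Occurrence 1 (position 3): no conditioning environment matches → elsewhere allophone [k].
Occurrence 2 (position 5): before a front vowel → [c].
Occurrence 3 (position 7): no conditioning environment matches → elsewhere allophone [k].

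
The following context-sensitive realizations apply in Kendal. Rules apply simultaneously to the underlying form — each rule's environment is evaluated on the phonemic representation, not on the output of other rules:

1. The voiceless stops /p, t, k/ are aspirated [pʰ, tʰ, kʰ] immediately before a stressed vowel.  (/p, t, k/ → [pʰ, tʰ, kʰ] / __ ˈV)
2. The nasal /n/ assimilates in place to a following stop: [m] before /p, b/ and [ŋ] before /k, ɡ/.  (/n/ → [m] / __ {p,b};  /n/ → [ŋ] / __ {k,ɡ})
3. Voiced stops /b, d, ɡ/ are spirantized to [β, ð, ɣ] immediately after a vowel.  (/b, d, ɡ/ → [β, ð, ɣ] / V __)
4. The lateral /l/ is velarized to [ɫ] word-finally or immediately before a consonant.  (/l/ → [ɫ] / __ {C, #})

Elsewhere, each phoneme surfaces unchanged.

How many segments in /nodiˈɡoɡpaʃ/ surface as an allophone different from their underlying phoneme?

Segments that undergo a rule: /d/ → [ð] (rule 3); /ɡ/ → [ɣ] (rule 3); /ɡ/ → [ɣ] (rule 3).
All other segments surface unchanged.

3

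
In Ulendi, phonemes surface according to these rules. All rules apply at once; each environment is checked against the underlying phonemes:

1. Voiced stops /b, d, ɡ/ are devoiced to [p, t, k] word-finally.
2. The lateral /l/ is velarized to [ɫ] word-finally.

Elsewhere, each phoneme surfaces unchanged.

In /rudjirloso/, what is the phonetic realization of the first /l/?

/l/ — between /r/ and /o/; rule 2 does not apply here → [l].

[l]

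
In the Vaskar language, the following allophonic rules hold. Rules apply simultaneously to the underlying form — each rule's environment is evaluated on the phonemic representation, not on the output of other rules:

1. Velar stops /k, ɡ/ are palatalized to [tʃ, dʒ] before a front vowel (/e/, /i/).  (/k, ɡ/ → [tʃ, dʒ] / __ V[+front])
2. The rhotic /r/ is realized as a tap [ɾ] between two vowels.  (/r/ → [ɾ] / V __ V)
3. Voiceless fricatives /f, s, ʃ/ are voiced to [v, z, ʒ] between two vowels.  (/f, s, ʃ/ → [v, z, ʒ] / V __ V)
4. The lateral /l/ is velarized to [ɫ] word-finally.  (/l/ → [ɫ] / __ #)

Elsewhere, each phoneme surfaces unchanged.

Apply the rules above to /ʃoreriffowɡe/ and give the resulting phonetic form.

[ʃoɾeɾiffowdʒe]

/ʃ/ — word-initial; rule 3 does not apply here → [ʃ].
/o/ (between /ʃ/ and /r/) is unaffected → [o].
/r/ (between /o/ and /e/): between two vowels, so rule 2 applies → [ɾ].
/e/ (between /r/ and /r/) is unaffected → [e].
/r/ (between /e/ and /i/): between two vowels, so rule 2 applies → [ɾ].
/i/ — not in any rule's target class → [i].
/f/ (between /i/ and /f/) is in the target of rule 3 but the environment (between two vowels) is not met → [f].
/f/ — between /f/ and /o/; rule 3 does not apply here → [f].
/o/ stays [o].
/w/ (between /o/ and /ɡ/): no rule targets it → [w].
/ɡ/ (between /w/ and /e/): before a front vowel, so rule 1 applies → [dʒ].
/e/ (word-final) is unaffected → [e].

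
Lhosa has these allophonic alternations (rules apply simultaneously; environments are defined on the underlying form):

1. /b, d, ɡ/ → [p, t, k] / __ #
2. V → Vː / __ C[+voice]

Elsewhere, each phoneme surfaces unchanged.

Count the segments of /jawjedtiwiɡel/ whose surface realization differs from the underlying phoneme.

5

Segments that undergo a rule: /a/ → [aː] (rule 2); /e/ → [eː] (rule 2); /i/ → [iː] (rule 2); /i/ → [iː] (rule 2); /e/ → [eː] (rule 2).
All other segments surface unchanged.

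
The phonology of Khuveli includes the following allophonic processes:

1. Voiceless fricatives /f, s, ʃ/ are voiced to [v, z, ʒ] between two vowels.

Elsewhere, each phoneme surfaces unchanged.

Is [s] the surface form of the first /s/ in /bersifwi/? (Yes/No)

Yes

/s/ — between /r/ and /i/; rule 1 does not apply here → [s].
The actual realization is [s], which matches [s].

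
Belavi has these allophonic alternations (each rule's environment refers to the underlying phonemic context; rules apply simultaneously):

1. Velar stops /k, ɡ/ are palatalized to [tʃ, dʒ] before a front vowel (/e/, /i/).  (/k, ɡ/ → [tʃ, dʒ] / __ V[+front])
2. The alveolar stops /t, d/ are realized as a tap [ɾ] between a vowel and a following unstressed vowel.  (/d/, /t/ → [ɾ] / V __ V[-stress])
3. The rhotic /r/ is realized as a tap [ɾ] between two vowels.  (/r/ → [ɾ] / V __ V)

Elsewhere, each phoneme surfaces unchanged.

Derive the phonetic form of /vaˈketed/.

[vaˈtʃeɾed]

/v/ — not in any rule's target class → [v].
/a/ — not in any rule's target class → [a].
/k/ meets the environment for rule 1 (before a front vowel) → [tʃ].
/e/ stays [e].
/t/ (between /e/ and /e/) occurs between a vowel and a following unstressed vowel → [ɾ] by rule 2.
/e/ stays [e].
/d/ (word-final): rule 2 targets it, but not between a vowel and a following unstressed vowel → unchanged [d].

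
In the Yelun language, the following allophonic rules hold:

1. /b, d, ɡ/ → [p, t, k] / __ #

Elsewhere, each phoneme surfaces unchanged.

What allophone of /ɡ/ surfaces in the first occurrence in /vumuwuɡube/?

/ɡ/ — between /u/ and /u/; rule 1 does not apply here → [ɡ].

[ɡ]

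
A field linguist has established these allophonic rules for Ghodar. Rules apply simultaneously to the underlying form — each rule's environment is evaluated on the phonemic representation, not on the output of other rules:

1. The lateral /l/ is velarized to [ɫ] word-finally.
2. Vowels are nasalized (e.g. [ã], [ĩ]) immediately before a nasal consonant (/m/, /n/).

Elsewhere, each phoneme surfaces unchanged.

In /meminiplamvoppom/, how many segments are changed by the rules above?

Segments that undergo a rule: /e/ → [ẽ] (rule 2); /i/ → [ĩ] (rule 2); /a/ → [ã] (rule 2); /o/ → [õ] (rule 2).
All other segments surface unchanged.

4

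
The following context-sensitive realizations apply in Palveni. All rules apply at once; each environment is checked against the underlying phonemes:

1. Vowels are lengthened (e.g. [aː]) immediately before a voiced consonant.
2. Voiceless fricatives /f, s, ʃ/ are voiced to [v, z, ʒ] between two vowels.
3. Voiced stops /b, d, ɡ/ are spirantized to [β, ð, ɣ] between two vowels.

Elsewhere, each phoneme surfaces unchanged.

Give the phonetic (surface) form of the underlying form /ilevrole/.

Rule 1 applies to /i/ (word-initial: before a voiced consonant) → [iː].
/l/ — not in any rule's target class → [l].
/e/ (between /l/ and /v/) occurs before a voiced consonant → [eː] by rule 1.
/v/ — not in any rule's target class → [v].
/r/ stays [r].
/o/ — between /r/ and /l/, before a voiced consonant — surfaces as [oː] (rule 1).
/l/ — not in any rule's target class → [l].
/e/ (word-final) fails the environment for rule 1, so it stays [e].

[iːleːvroːle]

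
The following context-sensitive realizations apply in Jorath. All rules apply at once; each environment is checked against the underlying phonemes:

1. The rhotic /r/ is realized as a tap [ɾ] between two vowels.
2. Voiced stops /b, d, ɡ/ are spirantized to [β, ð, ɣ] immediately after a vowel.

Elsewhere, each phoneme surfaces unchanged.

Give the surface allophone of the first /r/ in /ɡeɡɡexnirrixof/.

[r]

/r/ — between /i/ and /r/; rule 1 does not apply here → [r].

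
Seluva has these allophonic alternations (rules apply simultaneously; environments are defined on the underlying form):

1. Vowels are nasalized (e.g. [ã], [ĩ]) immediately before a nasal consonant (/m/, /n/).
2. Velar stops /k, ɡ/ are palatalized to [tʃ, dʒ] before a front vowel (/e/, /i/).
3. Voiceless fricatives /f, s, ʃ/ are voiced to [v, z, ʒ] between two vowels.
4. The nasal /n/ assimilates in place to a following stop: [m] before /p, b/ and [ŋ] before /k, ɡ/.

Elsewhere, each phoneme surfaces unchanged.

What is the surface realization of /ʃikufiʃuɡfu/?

/ʃ/ (word-initial): rule 3 targets it, but not between two vowels → unchanged [ʃ].
/i/ (between /ʃ/ and /k/) fails the environment for rule 1, so it stays [i].
/k/ — between /i/ and /u/; rule 2 does not apply here → [k].
/u/ (between /k/ and /f/) is in the target of rule 1 but the environment (before a nasal consonant) is not met → [u].
/f/ (between /u/ and /i/) occurs between two vowels → [v] by rule 3.
/i/ — between /f/ and /ʃ/; rule 1 does not apply here → [i].
/ʃ/ (between /i/ and /u/) occurs between two vowels → [ʒ] by rule 3.
/u/ (between /ʃ/ and /ɡ/): rule 1 targets it, but not before a nasal consonant → unchanged [u].
/ɡ/ (between /u/ and /f/) is in the target of rule 2 but the environment (before a front vowel) is not met → [ɡ].
/f/ (between /ɡ/ and /u/) fails the environment for rule 3, so it stays [f].
/u/ (word-final) is in the target of rule 1 but the environment (before a nasal consonant) is not met → [u].

[ʃikuviʒuɡfu]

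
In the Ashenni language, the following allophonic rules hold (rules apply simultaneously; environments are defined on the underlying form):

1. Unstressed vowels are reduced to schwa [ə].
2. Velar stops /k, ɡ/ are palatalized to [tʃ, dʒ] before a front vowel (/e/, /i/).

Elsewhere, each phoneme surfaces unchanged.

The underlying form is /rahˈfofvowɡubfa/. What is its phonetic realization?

/r/ — not in any rule's target class → [r].
Rule 1 applies to /a/ (between /r/ and /h/: in an unstressed syllable) → [ə].
/h/ stays [h].
/f/ stays [f].
/o/ (between /f/ and /f/) is in the target of rule 1 but the environment (in an unstressed syllable) is not met → [o].
/f/ — not in any rule's target class → [f].
/v/ (between /f/ and /o/) is unaffected → [v].
/o/ (between /v/ and /w/): in an unstressed syllable, so rule 1 applies → [ə].
/w/ (between /o/ and /ɡ/): no rule targets it → [w].
/ɡ/ (between /w/ and /u/) is in the target of rule 2 but the environment (before a front vowel) is not met → [ɡ].
/u/ (between /ɡ/ and /b/): in an unstressed syllable, so rule 1 applies → [ə].
/b/ (between /u/ and /f/) is unaffected → [b].
/f/ stays [f].
Rule 1 applies to /a/ (word-final: in an unstressed syllable) → [ə].

[rəhˈfofvəwɡəbfə]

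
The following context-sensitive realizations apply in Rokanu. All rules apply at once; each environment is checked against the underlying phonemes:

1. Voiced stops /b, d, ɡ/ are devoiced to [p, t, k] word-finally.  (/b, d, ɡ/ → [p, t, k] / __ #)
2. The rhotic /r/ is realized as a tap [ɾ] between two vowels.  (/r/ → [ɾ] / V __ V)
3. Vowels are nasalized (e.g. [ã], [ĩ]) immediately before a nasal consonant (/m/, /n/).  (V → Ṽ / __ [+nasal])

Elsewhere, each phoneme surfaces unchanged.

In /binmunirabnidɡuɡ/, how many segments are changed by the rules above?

4

Segments that undergo a rule: /i/ → [ĩ] (rule 3); /u/ → [ũ] (rule 3); /r/ → [ɾ] (rule 2); /ɡ/ → [k] (rule 1).
All other segments surface unchanged.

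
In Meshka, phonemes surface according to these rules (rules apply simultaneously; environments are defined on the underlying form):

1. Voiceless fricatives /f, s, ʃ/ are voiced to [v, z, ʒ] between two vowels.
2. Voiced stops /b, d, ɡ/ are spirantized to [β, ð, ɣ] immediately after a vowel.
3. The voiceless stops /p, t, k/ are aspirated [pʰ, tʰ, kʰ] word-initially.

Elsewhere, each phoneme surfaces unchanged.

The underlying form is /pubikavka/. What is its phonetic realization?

[pʰuβikavka]

Rule 3 applies to /p/ (word-initial: word-initially) → [pʰ].
/u/ (between /p/ and /b/) is unaffected → [u].
/b/ meets the environment for rule 2 (immediately after a vowel) → [β].
/i/ (between /b/ and /k/): no rule targets it → [i].
/k/ (between /i/ and /a/): rule 3 targets it, but not word-initially → unchanged [k].
/a/ — not in any rule's target class → [a].
/v/ — not in any rule's target class → [v].
/k/ — between /v/ and /a/; rule 3 does not apply here → [k].
/a/ (word-final): no rule targets it → [a].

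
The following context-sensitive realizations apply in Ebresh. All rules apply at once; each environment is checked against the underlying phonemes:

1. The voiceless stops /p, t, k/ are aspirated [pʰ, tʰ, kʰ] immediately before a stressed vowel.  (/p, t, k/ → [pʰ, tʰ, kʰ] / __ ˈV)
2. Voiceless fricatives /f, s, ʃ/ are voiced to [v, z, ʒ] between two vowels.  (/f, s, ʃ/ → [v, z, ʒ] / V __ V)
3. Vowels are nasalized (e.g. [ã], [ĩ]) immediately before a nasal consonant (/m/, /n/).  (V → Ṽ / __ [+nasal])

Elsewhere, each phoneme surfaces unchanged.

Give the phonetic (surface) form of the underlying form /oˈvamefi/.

/o/ — word-initial; rule 3 does not apply here → [o].
/v/ (between /o/ and /a/) is unaffected → [v].
/a/ meets the environment for rule 3 (before a nasal consonant) → [ã].
/m/ (between /a/ and /e/): no rule targets it → [m].
/e/ (between /m/ and /f/): rule 3 targets it, but not before a nasal consonant → unchanged [e].
/f/ (between /e/ and /i/) occurs between two vowels → [v] by rule 2.
/i/ (word-final): rule 3 targets it, but not before a nasal consonant → unchanged [i].

[oˈvãmevi]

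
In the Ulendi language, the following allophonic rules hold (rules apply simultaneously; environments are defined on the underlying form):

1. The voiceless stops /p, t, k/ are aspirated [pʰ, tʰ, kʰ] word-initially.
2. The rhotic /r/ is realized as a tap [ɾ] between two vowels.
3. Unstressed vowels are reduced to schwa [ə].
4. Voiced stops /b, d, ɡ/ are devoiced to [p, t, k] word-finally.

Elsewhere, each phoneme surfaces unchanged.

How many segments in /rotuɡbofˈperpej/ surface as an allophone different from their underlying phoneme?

4

Segments that undergo a rule: /o/ → [ə] (rule 3); /u/ → [ə] (rule 3); /o/ → [ə] (rule 3); /e/ → [ə] (rule 3).
All other segments surface unchanged.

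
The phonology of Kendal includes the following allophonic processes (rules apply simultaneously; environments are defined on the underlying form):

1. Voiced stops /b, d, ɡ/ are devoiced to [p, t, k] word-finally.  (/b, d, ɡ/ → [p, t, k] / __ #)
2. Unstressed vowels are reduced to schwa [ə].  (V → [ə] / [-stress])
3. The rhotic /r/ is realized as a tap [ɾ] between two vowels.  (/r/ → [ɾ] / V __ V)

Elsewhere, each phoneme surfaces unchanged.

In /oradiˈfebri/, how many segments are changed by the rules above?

Segments that undergo a rule: /o/ → [ə] (rule 2); /r/ → [ɾ] (rule 3); /a/ → [ə] (rule 2); /i/ → [ə] (rule 2); /i/ → [ə] (rule 2).
All other segments surface unchanged.

5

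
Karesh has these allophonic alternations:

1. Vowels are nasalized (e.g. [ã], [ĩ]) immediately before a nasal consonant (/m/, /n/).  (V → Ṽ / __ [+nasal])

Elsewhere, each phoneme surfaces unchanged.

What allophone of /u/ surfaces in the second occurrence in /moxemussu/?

/u/ (word-final) fails the environment for rule 1, so it stays [u].

[u]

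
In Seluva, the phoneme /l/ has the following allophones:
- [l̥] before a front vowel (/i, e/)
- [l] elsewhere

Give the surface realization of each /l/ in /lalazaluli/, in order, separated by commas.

[l], [l], [l], [l̥]

Occurrence 1 (position 1): no conditioning environment matches → elsewhere allophone [l].
Occurrence 2 (position 3): no conditioning environment matches → elsewhere allophone [l].
Occurrence 3 (position 7): no conditioning environment matches → elsewhere allophone [l].
Occurrence 4 (position 9): before a front vowel (/i, e/) → [l̥].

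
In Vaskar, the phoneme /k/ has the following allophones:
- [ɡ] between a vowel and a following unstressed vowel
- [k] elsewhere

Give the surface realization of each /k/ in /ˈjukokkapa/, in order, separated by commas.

[ɡ], [k], [k]

Occurrence 1 (position 3): between a vowel and a following unstressed vowel → [ɡ].
Occurrence 2 (position 5): no conditioning environment matches → elsewhere allophone [k].
Occurrence 3 (position 6): no conditioning environment matches → elsewhere allophone [k].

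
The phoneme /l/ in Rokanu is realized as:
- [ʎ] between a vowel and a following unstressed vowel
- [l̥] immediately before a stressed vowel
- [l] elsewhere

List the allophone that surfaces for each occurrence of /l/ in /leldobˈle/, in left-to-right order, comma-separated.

Occurrence 1 (position 1): no conditioning environment matches → elsewhere allophone [l].
Occurrence 2 (position 3): no conditioning environment matches → elsewhere allophone [l].
Occurrence 3 (position 7): immediately before a stressed vowel → [l̥].

[l], [l], [l̥]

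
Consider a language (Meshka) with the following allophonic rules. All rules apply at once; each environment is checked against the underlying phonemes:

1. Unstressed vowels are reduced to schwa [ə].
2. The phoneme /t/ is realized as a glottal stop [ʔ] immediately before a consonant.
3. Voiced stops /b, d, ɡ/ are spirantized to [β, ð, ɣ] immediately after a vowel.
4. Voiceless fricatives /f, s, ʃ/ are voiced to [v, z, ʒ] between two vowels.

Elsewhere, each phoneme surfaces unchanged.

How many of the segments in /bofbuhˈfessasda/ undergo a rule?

4

Segments that undergo a rule: /o/ → [ə] (rule 1); /u/ → [ə] (rule 1); /a/ → [ə] (rule 1); /a/ → [ə] (rule 1).
All other segments surface unchanged.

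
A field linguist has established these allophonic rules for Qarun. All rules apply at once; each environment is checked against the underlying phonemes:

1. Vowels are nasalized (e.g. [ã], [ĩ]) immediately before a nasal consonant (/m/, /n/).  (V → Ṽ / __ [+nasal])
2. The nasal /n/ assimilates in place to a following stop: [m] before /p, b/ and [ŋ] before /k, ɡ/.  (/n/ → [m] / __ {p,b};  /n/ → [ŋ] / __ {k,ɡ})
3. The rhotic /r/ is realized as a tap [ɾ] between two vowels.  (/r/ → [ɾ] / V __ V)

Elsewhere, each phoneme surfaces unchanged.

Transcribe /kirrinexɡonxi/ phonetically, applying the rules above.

[kirrĩnexɡõnxi]

/i/ (between /k/ and /r/): rule 1 targets it, but not before a nasal consonant → unchanged [i].
/r/ — between /i/ and /r/; rule 3 does not apply here → [r].
/r/ (between /r/ and /i/) is in the target of rule 3 but the environment (between two vowels) is not met → [r].
Rule 1 applies to /i/ (between /r/ and /n/: before a nasal consonant) → [ĩ].
/n/ (between /i/ and /e/) fails the environment for rule 2, so it stays [n].
/e/ (between /n/ and /x/) fails the environment for rule 1, so it stays [e].
/o/ — between /ɡ/ and /n/, before a nasal consonant — surfaces as [õ] (rule 1).
/n/ (between /o/ and /x/) fails the environment for rule 2, so it stays [n].
/i/ (word-final): rule 1 targets it, but not before a nasal consonant → unchanged [i].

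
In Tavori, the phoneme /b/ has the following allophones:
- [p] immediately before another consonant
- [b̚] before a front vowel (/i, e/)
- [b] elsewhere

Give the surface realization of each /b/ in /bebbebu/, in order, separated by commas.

Occurrence 1 (position 1): before a front vowel (/i, e/) → [b̚].
Occurrence 2 (position 3): immediately before another consonant → [p].
Occurrence 3 (position 4): before a front vowel (/i, e/) → [b̚].
Occurrence 4 (position 6): no conditioning environment matches → elsewhere allophone [b].

[b̚], [p], [b̚], [b]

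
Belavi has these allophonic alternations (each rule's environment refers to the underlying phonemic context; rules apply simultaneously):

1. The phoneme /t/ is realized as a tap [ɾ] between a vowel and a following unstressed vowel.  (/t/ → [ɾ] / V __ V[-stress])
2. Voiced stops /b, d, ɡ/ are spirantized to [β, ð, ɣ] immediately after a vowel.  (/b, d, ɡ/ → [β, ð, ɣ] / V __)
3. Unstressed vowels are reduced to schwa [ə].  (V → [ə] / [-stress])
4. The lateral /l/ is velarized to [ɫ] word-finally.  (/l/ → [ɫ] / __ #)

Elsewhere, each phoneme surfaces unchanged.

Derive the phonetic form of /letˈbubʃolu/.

[lətˈbuβʃələ]

/l/ — word-initial; rule 4 does not apply here → [l].
Rule 3 applies to /e/ (between /l/ and /t/: in an unstressed syllable) → [ə].
/t/ — between /e/ and /b/; rule 1 does not apply here → [t].
/b/ (between /t/ and /u/): rule 2 targets it, but not immediately after a vowel → unchanged [b].
/u/ (between /b/ and /b/) fails the environment for rule 3, so it stays [u].
Rule 2 applies to /b/ (between /u/ and /ʃ/: immediately after a vowel) → [β].
/ʃ/ stays [ʃ].
/o/ (between /ʃ/ and /l/) occurs in an unstressed syllable → [ə] by rule 3.
/l/ (between /o/ and /u/) fails the environment for rule 4, so it stays [l].
Rule 3 applies to /u/ (word-final: in an unstressed syllable) → [ə].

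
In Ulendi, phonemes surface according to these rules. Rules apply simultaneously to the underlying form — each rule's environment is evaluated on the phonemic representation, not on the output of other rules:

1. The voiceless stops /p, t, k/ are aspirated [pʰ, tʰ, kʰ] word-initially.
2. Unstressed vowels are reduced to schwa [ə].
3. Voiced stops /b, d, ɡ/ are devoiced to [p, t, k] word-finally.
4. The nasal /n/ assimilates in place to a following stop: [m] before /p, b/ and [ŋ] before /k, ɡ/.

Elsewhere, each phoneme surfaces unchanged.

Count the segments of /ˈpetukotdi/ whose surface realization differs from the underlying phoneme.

4

Segments that undergo a rule: /p/ → [pʰ] (rule 1); /u/ → [ə] (rule 2); /o/ → [ə] (rule 2); /i/ → [ə] (rule 2).
All other segments surface unchanged.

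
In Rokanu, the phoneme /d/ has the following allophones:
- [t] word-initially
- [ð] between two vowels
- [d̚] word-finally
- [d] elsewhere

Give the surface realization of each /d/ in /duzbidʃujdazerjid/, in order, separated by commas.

Occurrence 1 (position 1): word-initially → [t].
Occurrence 2 (position 6): no conditioning environment matches → elsewhere allophone [d].
Occurrence 3 (position 10): no conditioning environment matches → elsewhere allophone [d].
Occurrence 4 (position 17): word-finally → [d̚].

[t], [d], [d], [d̚]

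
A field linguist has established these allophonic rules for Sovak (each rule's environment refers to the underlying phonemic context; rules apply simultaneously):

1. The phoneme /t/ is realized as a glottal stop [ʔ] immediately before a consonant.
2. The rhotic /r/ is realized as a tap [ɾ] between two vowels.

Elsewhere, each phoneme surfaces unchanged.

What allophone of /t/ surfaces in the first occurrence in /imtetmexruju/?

[t]

/t/ (between /m/ and /e/): rule 1 targets it, but not immediately before a consonant → unchanged [t].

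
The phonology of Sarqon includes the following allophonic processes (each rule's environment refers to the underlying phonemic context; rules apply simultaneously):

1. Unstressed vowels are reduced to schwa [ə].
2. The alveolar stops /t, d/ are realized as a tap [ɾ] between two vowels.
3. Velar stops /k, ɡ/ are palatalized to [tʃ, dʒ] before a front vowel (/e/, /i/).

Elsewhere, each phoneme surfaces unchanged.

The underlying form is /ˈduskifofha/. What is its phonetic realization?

/d/ — word-initial; rule 2 does not apply here → [d].
/u/ (between /d/ and /s/) is in the target of rule 1 but the environment (in an unstressed syllable) is not met → [u].
/k/ — between /s/ and /i/, before a front vowel — surfaces as [tʃ] (rule 3).
/i/ (between /k/ and /f/) occurs in an unstressed syllable → [ə] by rule 1.
/o/ — between /f/ and /f/, in an unstressed syllable — surfaces as [ə] (rule 1).
/a/ — word-final, in an unstressed syllable — surfaces as [ə] (rule 1).

[ˈdustʃəfəfhə]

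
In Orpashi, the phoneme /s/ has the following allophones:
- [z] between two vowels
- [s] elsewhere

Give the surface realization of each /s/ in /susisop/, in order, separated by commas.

[s], [z], [z]

Occurrence 1 (position 1): no conditioning environment matches → elsewhere allophone [s].
Occurrence 2 (position 3): between two vowels → [z].
Occurrence 3 (position 5): between two vowels → [z].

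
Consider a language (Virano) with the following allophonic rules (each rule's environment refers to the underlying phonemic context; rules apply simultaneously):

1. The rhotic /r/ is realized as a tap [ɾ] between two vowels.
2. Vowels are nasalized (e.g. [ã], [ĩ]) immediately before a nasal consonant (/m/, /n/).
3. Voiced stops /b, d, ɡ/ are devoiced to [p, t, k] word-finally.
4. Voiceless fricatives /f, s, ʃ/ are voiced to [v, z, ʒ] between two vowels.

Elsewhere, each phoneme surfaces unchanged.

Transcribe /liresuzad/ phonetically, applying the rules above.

[liɾezuzat]

/l/ (word-initial) is unaffected → [l].
/i/ (between /l/ and /r/) fails the environment for rule 2, so it stays [i].
/r/ (between /i/ and /e/) occurs between two vowels → [ɾ] by rule 1.
/e/ (between /r/ and /s/) fails the environment for rule 2, so it stays [e].
/s/ meets the environment for rule 4 (between two vowels) → [z].
/u/ — between /s/ and /z/; rule 2 does not apply here → [u].
/z/ stays [z].
/a/ (between /z/ and /d/): rule 2 targets it, but not before a nasal consonant → unchanged [a].
/d/ (word-final): word-finally, so rule 3 applies → [t].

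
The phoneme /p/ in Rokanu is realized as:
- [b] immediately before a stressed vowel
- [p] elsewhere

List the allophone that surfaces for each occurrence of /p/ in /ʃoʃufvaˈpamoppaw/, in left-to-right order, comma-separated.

Occurrence 1 (position 8): immediately before a stressed vowel → [b].
Occurrence 2 (position 12): no conditioning environment matches → elsewhere allophone [p].
Occurrence 3 (position 13): no conditioning environment matches → elsewhere allophone [p].

[b], [p], [p]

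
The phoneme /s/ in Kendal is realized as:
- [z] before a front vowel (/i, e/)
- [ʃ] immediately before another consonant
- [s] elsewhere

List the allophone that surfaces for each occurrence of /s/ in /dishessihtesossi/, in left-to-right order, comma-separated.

Occurrence 1 (position 3): immediately before another consonant → [ʃ].
Occurrence 2 (position 6): immediately before another consonant → [ʃ].
Occurrence 3 (position 7): before a front vowel (/i, e/) → [z].
Occurrence 4 (position 12): no conditioning environment matches → elsewhere allophone [s].
Occurrence 5 (position 14): immediately before another consonant → [ʃ].
Occurrence 6 (position 15): before a front vowel (/i, e/) → [z].

[ʃ], [ʃ], [z], [s], [ʃ], [z]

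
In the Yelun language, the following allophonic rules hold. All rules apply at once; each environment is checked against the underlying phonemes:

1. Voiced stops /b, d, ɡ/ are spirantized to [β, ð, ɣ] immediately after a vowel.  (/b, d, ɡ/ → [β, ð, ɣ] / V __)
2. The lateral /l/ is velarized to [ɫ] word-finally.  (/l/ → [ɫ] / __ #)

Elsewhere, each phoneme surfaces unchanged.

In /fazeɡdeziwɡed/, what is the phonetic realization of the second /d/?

[ð]

/d/ (word-final) occurs immediately after a vowel → [ð] by rule 1.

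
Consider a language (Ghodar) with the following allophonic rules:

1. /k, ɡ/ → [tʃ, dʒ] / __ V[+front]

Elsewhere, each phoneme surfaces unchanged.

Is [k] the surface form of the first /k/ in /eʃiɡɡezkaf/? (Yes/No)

/k/ (between /z/ and /a/) is in the target of rule 1 but the environment (before a front vowel) is not met → [k].
The actual realization is [k], which matches [k].

Yes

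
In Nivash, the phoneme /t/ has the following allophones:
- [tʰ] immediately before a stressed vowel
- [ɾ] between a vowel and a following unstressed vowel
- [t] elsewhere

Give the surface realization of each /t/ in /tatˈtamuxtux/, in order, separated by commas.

Occurrence 1 (position 1): no conditioning environment matches → elsewhere allophone [t].
Occurrence 2 (position 3): no conditioning environment matches → elsewhere allophone [t].
Occurrence 3 (position 4): immediately before a stressed vowel → [tʰ].
Occurrence 4 (position 9): no conditioning environment matches → elsewhere allophone [t].

[t], [t], [tʰ], [t]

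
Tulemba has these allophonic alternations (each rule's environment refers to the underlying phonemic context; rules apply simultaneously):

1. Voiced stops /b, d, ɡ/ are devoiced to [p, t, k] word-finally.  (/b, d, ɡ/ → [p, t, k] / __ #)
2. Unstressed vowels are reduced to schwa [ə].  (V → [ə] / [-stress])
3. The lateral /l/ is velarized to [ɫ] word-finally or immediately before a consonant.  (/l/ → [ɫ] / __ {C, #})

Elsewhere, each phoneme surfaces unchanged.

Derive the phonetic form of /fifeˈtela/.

[fəfəˈtelə]

/f/ stays [f].
/i/ (between /f/ and /f/) occurs in an unstressed syllable → [ə] by rule 2.
/f/ (between /i/ and /e/): no rule targets it → [f].
/e/ meets the environment for rule 2 (in an unstressed syllable) → [ə].
/t/ (between /e/ and /e/): no rule targets it → [t].
/e/ — between /t/ and /l/; rule 2 does not apply here → [e].
/l/ — between /e/ and /a/; rule 3 does not apply here → [l].
/a/ — word-final, in an unstressed syllable — surfaces as [ə] (rule 2).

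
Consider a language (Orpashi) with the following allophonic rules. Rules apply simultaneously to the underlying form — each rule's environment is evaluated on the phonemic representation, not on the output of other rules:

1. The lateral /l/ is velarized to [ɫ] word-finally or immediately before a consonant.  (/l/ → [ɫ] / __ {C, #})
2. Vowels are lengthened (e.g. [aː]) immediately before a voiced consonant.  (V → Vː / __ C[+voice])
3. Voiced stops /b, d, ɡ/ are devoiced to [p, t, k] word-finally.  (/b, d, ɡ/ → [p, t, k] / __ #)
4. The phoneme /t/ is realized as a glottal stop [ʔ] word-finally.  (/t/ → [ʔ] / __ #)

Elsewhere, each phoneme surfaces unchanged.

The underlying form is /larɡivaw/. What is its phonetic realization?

[laːrɡiːvaːw]

/l/ (word-initial) fails the environment for rule 1, so it stays [l].
/a/ — between /l/ and /r/, before a voiced consonant — surfaces as [aː] (rule 2).
/r/ — not in any rule's target class → [r].
/ɡ/ (between /r/ and /i/) fails the environment for rule 3, so it stays [ɡ].
/i/ — between /ɡ/ and /v/, before a voiced consonant — surfaces as [iː] (rule 2).
/v/ (between /i/ and /a/) is unaffected → [v].
/a/ meets the environment for rule 2 (before a voiced consonant) → [aː].
/w/ — not in any rule's target class → [w].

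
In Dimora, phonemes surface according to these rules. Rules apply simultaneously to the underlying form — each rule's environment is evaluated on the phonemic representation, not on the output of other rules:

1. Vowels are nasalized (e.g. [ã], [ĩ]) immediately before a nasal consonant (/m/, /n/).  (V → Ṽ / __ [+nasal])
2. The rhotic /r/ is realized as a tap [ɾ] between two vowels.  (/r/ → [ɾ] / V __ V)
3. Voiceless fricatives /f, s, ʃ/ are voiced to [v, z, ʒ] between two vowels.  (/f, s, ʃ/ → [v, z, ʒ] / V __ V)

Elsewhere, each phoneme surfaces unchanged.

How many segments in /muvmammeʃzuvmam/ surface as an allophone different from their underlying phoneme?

2

Segments that undergo a rule: /a/ → [ã] (rule 1); /a/ → [ã] (rule 1).
All other segments surface unchanged.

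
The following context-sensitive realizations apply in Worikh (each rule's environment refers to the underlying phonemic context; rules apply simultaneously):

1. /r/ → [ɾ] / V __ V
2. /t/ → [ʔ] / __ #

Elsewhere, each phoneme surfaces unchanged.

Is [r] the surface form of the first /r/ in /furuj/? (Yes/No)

No

/r/ — between /u/ and /u/, between two vowels — surfaces as [ɾ] (rule 1).
The actual realization is [ɾ], not [r].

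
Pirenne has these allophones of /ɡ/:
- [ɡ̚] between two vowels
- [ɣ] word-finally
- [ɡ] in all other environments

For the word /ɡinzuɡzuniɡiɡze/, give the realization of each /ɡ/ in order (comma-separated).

Occurrence 1 (position 1): no conditioning environment matches → elsewhere allophone [ɡ].
Occurrence 2 (position 6): no conditioning environment matches → elsewhere allophone [ɡ].
Occurrence 3 (position 11): between two vowels → [ɡ̚].
Occurrence 4 (position 13): no conditioning environment matches → elsewhere allophone [ɡ].

[ɡ], [ɡ], [ɡ̚], [ɡ]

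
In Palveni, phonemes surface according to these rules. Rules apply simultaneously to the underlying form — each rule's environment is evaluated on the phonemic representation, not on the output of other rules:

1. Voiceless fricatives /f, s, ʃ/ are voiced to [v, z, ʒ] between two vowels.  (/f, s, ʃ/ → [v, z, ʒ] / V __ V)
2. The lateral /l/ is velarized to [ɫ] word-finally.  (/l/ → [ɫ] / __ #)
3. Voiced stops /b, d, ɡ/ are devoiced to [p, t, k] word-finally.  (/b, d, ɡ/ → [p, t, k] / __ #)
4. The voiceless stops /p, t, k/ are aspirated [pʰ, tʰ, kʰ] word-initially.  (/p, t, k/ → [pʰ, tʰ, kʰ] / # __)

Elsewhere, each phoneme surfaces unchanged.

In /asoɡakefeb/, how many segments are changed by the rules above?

3

Segments that undergo a rule: /s/ → [z] (rule 1); /f/ → [v] (rule 1); /b/ → [p] (rule 3).
All other segments surface unchanged.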